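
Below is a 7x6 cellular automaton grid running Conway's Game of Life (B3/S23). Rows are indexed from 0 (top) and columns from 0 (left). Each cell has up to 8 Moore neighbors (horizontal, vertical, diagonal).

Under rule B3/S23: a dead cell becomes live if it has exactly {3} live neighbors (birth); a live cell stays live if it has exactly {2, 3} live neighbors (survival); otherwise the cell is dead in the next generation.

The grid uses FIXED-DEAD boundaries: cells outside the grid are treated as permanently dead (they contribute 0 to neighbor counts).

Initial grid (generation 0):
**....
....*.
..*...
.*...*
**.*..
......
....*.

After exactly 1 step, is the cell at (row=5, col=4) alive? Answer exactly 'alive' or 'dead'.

Answer: dead

Derivation:
Simulating step by step:
Generation 0 (given above): 10 live cells
Generation 1: 6 live cells
......
.*....
......
**....
***...
......
......

Cell (5,4) at generation 1: 0 -> dead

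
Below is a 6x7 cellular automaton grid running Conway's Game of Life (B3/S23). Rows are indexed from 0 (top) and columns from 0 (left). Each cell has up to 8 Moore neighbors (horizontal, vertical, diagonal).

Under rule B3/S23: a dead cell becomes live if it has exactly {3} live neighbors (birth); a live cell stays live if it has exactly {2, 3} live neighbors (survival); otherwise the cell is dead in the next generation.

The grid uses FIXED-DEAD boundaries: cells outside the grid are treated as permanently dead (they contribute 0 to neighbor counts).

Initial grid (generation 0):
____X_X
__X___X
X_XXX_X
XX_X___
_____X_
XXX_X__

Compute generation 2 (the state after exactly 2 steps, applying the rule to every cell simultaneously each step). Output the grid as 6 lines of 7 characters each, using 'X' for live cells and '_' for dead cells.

Answer: _____X_
_X_XX_X
X_____X
XXXX_X_
XX_XX__
_______

Derivation:
Simulating step by step:
Generation 0 (given above): 17 live cells
Generation 1: 15 live cells
_____X_
_XX_X_X
X___XX_
XX_X_X_
___XX__
_X_____
Generation 2: 16 live cells
(generation 2 grid is the final answer)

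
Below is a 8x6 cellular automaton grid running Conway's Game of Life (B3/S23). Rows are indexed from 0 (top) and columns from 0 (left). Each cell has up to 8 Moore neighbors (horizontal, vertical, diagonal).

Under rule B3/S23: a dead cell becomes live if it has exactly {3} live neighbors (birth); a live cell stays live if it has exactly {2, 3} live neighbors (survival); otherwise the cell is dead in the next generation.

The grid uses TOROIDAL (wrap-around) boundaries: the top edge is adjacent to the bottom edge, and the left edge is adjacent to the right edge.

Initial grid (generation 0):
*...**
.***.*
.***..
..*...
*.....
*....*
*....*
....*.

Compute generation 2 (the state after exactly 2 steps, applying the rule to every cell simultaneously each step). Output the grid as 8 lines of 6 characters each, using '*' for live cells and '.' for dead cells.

Simulating step by step:
Generation 0 (given above): 17 live cells
Generation 1: 15 live cells
***...
.....*
*...*.
..**..
**...*
.*....
*...*.
....*.
Generation 2: 16 live cells
(generation 2 grid is the final answer)

Answer: **...*
.....*
...***
..***.
**....
.*....
.....*
*..*..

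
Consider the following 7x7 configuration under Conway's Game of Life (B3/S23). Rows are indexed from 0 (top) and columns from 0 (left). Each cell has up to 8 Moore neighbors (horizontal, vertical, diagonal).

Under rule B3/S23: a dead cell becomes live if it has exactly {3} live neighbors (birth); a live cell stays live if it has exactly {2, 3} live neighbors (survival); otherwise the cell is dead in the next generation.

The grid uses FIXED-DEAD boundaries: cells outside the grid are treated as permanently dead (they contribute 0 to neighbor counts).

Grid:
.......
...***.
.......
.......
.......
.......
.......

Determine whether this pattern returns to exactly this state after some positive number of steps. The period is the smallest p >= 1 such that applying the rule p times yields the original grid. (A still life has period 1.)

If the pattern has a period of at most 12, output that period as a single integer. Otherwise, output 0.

Answer: 2

Derivation:
Simulating and comparing each generation to the original:
Gen 0 (original, given above): 3 live cells
Gen 1: 3 live cells, differs from original
Gen 2: 3 live cells, MATCHES original -> period = 2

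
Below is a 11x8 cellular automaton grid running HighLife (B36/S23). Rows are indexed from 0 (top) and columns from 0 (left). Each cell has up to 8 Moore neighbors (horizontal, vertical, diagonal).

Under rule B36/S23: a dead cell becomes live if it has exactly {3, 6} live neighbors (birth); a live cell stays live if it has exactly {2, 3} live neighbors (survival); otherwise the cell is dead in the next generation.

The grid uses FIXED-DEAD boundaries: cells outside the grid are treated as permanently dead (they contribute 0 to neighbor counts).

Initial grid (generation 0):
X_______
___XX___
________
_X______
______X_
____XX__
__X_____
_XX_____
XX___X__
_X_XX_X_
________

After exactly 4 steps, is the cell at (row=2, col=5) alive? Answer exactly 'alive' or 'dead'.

Simulating step by step:
Generation 0 (given above): 17 live cells
Generation 1: 16 live cells
________
________
________
________
_____X__
_____X__
_XXX____
X_X_____
X__XXX__
XXX_XX__
________
Generation 2: 14 live cells
________
________
________
________
________
__X_X___
_XXX____
X_______
XX___X__
XXX__X__
_X______
Generation 3: 11 live cells
________
________
________
________
________
_XX_____
_XXX____
X_______
__X_____
__X_____
XXX_____
Generation 4: 10 live cells
________
________
________
________
________
_X_X____
X__X____
___X____
_X______
__XX____
_XX_____

Cell (2,5) at generation 4: 0 -> dead

Answer: dead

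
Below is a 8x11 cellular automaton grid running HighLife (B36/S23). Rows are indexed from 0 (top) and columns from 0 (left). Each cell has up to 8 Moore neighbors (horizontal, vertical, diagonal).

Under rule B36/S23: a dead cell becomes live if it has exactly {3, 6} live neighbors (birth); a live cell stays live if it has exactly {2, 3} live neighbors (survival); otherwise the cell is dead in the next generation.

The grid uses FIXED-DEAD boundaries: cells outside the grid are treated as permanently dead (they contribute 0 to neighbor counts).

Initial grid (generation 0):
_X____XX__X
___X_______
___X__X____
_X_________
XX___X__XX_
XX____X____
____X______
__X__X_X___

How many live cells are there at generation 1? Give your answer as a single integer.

Simulating step by step:
Generation 0 (given above): 20 live cells
Generation 1: 14 live cells
___________
__X___XX___
__X________
XXX________
__X________
XX___X_____
_X___XX____
___________
Population at generation 1: 14

Answer: 14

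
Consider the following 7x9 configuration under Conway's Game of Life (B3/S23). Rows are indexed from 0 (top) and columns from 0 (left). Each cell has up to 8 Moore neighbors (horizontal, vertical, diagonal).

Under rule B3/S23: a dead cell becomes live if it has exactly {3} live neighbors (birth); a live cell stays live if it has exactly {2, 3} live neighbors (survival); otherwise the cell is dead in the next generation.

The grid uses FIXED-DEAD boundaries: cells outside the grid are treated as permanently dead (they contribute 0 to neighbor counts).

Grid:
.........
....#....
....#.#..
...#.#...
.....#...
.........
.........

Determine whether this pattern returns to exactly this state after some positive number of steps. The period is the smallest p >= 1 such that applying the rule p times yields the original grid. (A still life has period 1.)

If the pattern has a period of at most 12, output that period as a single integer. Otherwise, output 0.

Answer: 2

Derivation:
Simulating and comparing each generation to the original:
Gen 0 (original, given above): 6 live cells
Gen 1: 6 live cells, differs from original
Gen 2: 6 live cells, MATCHES original -> period = 2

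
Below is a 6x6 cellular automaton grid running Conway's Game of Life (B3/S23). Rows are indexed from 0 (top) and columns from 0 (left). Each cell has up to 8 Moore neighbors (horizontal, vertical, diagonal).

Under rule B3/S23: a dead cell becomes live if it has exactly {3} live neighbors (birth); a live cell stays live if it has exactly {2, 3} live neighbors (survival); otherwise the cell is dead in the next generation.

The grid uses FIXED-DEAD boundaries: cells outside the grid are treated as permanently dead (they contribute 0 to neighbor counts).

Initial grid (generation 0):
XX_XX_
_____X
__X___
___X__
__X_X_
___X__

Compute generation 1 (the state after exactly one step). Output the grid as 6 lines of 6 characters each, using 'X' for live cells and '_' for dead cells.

Answer: ____X_
_XXXX_
______
__XX__
__X_X_
___X__

Derivation:
Simulating step by step:
Generation 0 (given above): 10 live cells
Generation 1: 10 live cells
(generation 1 grid is the final answer)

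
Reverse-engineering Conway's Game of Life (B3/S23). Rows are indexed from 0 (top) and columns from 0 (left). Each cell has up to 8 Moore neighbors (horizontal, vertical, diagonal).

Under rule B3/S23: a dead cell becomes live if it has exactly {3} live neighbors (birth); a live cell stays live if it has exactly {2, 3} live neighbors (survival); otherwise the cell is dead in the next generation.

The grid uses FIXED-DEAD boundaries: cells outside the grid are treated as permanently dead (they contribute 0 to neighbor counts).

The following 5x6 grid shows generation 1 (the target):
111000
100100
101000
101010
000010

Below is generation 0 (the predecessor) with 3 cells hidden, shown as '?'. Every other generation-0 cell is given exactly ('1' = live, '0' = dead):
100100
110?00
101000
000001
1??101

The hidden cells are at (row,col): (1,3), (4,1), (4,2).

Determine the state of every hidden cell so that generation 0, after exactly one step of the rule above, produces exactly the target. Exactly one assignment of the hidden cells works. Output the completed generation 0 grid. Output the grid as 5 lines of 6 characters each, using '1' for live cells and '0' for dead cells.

Hidden generation-0 cells (in order): (1,3), (4,1), (4,2).
A hidden cell only influences target cells in its own 3x3 neighborhood. Try each of the 2^3 = 8 assignments, step the completed generation 0 forward once under B3/S23, and compare with the target:
  (1,3)=0 (4,1)=0 (4,2)=0 -> step gives (0,2)='0' but target has '1' -> reject
  (1,3)=0 (4,1)=0 (4,2)=1 -> step gives (0,2)='0' but target has '1' -> reject
  (1,3)=0 (4,1)=1 (4,2)=0 -> step gives (0,2)='0' but target has '1' -> reject
  (1,3)=0 (4,1)=1 (4,2)=1 -> step gives (0,2)='0' but target has '1' -> reject
  (1,3)=1 (4,1)=0 (4,2)=0 -> step gives (3,0)='0' but target has '1' -> reject
  (1,3)=1 (4,1)=0 (4,2)=1 -> step gives (3,0)='0' but target has '1' -> reject
  (1,3)=1 (4,1)=1 (4,2)=0 -> step reproduces the target at every cell -> ACCEPT
  (1,3)=1 (4,1)=1 (4,2)=1 -> step gives (3,2)='0' but target has '1' -> reject
Unique solution: (1,3)=live, (4,1)=live, (4,2)=dead.
Check: live-neighbor counts of every cell in the completed generation 0:
233120
344220
242221
343231
112031
Applying B3/S23 to generation 0 with these counts gives:
111000
100100
101000
101010
000010
which matches the target exactly.

Answer: 100100
110100
101000
000001
110101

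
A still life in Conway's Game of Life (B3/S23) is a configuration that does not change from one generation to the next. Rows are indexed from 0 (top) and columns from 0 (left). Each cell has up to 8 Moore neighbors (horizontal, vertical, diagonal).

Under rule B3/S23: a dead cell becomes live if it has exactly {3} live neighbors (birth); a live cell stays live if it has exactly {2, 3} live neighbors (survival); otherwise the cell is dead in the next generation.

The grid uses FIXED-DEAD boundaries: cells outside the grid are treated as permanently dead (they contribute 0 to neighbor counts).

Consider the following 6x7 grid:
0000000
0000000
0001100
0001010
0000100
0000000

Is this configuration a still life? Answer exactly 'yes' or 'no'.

Answer: yes

Derivation:
Compute generation 1 and compare to generation 0 (given above):
Generation 1:
0000000
0000000
0001100
0001010
0000100
0000000
The grids are IDENTICAL -> still life.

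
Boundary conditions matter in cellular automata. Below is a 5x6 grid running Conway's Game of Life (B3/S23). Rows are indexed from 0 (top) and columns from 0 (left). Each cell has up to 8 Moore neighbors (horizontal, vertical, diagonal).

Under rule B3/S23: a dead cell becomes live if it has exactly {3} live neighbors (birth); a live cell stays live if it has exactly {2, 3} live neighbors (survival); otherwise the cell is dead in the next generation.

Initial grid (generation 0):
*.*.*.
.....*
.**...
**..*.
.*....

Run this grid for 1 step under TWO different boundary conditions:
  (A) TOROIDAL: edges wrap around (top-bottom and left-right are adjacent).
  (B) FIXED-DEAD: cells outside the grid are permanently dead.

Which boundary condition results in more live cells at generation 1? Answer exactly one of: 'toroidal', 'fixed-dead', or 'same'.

Under TOROIDAL boundary, generation 1:
**...*
*.**.*
.**..*
*.....
..**..
Population = 13

Under FIXED-DEAD boundary, generation 1:
......
..**..
***...
*.....
**....
Population = 8

Comparison: toroidal=13, fixed-dead=8 -> toroidal

Answer: toroidal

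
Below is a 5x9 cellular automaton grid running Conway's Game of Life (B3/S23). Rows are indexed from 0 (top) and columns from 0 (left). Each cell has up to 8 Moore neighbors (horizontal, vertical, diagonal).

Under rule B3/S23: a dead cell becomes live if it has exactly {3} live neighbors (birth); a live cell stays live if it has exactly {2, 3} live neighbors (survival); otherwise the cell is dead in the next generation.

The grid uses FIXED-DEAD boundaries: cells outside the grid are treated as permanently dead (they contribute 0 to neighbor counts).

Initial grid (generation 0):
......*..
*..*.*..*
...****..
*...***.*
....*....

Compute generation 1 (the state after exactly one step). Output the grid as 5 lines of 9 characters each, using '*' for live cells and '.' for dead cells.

Answer: .........
...*...*.
...*.....
......**.
....*....

Derivation:
Simulating step by step:
Generation 0 (given above): 15 live cells
Generation 1: 6 live cells
(generation 1 grid is the final answer)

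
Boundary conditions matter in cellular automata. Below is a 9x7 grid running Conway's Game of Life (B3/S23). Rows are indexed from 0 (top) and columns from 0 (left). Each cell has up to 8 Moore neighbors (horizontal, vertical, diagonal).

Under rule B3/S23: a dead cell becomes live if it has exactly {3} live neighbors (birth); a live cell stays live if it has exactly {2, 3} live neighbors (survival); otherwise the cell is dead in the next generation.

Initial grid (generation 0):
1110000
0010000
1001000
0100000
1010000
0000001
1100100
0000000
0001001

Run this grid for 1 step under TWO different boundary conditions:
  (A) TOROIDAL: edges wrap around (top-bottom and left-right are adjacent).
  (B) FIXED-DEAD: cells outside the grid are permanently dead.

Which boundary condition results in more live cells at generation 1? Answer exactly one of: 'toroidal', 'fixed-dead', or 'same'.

Under TOROIDAL boundary, generation 1:
1111000
1011000
0110000
1110000
1100000
0000001
1000000
1000000
1110000
Population = 20

Under FIXED-DEAD boundary, generation 1:
0110000
1011000
0110000
1110000
0100000
1000000
0000000
0000000
0000000
Population = 12

Comparison: toroidal=20, fixed-dead=12 -> toroidal

Answer: toroidal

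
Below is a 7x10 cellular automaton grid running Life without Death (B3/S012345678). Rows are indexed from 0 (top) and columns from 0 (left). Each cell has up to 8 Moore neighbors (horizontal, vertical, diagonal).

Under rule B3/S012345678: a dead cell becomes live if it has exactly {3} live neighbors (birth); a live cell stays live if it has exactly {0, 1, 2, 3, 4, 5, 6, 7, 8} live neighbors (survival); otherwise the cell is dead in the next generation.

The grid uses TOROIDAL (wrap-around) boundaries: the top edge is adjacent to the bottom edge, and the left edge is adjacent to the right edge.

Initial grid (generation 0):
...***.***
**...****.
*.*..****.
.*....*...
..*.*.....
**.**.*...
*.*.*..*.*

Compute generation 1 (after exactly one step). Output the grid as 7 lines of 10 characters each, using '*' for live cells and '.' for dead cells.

Answer: ..****.***
****.****.
*.*..****.
.***..*...
*.*.*.....
**.**.*..*
*.*.*..*.*

Derivation:
Simulating step by step:
Generation 0 (given above): 32 live cells
Generation 1: 39 live cells
(generation 1 grid is the final answer)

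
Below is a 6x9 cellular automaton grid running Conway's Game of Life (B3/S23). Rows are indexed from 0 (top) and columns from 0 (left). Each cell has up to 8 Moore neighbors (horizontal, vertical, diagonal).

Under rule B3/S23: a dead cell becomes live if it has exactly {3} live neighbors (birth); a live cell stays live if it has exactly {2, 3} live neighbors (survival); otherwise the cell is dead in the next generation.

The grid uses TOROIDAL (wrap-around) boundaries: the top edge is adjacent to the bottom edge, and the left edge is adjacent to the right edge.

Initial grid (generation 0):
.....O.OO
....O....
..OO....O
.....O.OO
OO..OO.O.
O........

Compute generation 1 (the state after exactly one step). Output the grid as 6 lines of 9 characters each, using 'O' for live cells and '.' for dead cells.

Simulating step by step:
Generation 0 (given above): 16 live cells
Generation 1: 24 live cells
(generation 1 grid is the final answer)

Answer: ........O
...OO..OO
...OO..OO
.OOO.O.O.
OO..OO.O.
OO..OO.O.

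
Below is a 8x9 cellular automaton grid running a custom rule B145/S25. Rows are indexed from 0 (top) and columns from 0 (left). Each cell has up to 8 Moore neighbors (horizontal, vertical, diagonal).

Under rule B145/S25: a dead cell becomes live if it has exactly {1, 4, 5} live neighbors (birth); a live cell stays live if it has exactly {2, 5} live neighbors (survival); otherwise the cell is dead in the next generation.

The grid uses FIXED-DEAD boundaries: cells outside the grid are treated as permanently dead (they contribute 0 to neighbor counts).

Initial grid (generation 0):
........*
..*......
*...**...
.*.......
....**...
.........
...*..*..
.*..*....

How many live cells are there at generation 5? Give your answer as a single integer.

Answer: 28

Derivation:
Simulating step by step:
Generation 0 (given above): 12 live cells
Generation 1: 25 live cells
.***...*.
*.....***
......*..
..*.**...
****..*..
..*....*.
**.....*.
*.....**.
Generation 2: 28 live cells
.**.**...
....*...*
*.*..*.*.
.*.**....
......*.*
*...**.*.
*..*.**..
*.*..***.
Generation 3: 29 live cells
*...*****
.*.*.*...
..****...
.*.**....
....***..
..*...*..
**.***.*.
.......**
Generation 4: 25 live cells
.......*.
.**..**..
..**.....
*.**...*.
*..*..*..
..***...*
.*.****..
.......**
Generation 5: 28 live cells
*..**...*
**....*.*
.**.....*
.*...*..*
.****....
...***...
*.*...**.
**.....*.
Population at generation 5: 28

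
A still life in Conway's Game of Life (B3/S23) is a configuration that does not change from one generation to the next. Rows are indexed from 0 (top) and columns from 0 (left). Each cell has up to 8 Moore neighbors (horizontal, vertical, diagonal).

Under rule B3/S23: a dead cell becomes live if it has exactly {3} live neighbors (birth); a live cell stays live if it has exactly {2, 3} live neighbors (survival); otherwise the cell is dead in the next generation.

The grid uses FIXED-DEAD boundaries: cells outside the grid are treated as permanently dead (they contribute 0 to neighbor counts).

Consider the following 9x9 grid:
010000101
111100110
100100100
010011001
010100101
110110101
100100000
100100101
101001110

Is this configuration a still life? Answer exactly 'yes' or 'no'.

Compute generation 1 and compare to generation 0 (given above):
Generation 1:
110000100
100101100
100100100
110111100
010100101
110111000
100101000
101111100
010001110
Cell (0,0) differs: gen0=0 vs gen1=1 -> NOT a still life.

Answer: no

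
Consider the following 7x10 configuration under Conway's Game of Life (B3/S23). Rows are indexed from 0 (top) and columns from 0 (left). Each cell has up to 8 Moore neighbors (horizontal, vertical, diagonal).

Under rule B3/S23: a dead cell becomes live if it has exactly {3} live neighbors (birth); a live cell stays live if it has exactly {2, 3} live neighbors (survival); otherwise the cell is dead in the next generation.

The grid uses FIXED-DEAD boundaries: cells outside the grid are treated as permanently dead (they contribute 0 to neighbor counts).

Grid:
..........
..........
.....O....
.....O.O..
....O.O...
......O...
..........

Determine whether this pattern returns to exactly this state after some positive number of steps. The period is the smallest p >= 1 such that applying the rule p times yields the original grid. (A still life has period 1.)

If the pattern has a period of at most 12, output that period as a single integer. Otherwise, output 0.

Answer: 2

Derivation:
Simulating and comparing each generation to the original:
Gen 0 (original, given above): 6 live cells
Gen 1: 6 live cells, differs from original
Gen 2: 6 live cells, MATCHES original -> period = 2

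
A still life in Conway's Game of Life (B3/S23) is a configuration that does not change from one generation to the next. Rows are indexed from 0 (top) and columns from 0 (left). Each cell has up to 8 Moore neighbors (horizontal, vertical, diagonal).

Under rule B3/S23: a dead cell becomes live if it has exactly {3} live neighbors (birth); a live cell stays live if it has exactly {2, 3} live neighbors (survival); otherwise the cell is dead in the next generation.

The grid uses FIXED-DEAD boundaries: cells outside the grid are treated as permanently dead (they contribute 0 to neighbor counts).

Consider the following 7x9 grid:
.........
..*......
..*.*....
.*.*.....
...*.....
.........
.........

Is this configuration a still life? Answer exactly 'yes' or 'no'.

Answer: no

Derivation:
Compute generation 1 and compare to generation 0 (given above):
Generation 1:
.........
...*.....
.**......
...**....
..*......
.........
.........
Cell (1,2) differs: gen0=1 vs gen1=0 -> NOT a still life.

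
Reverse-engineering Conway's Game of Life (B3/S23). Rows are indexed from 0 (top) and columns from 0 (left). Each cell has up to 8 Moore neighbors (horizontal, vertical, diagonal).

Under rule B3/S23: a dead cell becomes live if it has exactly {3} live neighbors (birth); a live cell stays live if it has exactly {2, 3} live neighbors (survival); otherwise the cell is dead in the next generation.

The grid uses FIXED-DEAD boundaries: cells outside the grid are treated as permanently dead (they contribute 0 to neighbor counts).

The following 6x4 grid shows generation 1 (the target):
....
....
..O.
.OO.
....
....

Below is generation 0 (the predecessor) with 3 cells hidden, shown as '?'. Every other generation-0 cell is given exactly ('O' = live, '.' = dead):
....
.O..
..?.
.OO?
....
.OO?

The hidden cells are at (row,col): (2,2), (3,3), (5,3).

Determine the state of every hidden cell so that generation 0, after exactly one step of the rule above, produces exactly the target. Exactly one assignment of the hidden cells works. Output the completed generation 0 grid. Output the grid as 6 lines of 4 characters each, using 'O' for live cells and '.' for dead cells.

Hidden generation-0 cells (in order): (2,2), (3,3), (5,3).
A hidden cell only influences target cells in its own 3x3 neighborhood. Try each of the 2^3 = 8 assignments, step the completed generation 0 forward once under B3/S23, and compare with the target:
  (2,2)=. (3,3)=. (5,3)=. -> step gives (2,1)='O' but target has '.' -> reject
  (2,2)=. (3,3)=. (5,3)=O -> step gives (2,1)='O' but target has '.' -> reject
  (2,2)=. (3,3)=O (5,3)=. -> step gives (2,1)='O' but target has '.' -> reject
  (2,2)=. (3,3)=O (5,3)=O -> step gives (2,1)='O' but target has '.' -> reject
  (2,2)=O (3,3)=. (5,3)=. -> step reproduces the target at every cell -> ACCEPT
  (2,2)=O (3,3)=. (5,3)=O -> step gives (4,3)='O' but target has '.' -> reject
  (2,2)=O (3,3)=O (5,3)=. -> step gives (2,2)='.' but target has 'O' -> reject
  (2,2)=O (3,3)=O (5,3)=O -> step gives (2,2)='.' but target has 'O' -> reject
Unique solution: (2,2)=live, (3,3)=dead, (5,3)=dead.
Check: live-neighbor counts of every cell in the completed generation 0:
1110
1121
2432
1222
2442
1111
Applying B3/S23 to generation 0 with these counts gives:
....
....
..O.
.OO.
....
....
which matches the target exactly.

Answer: ....
.O..
..O.
.OO.
....
.OO.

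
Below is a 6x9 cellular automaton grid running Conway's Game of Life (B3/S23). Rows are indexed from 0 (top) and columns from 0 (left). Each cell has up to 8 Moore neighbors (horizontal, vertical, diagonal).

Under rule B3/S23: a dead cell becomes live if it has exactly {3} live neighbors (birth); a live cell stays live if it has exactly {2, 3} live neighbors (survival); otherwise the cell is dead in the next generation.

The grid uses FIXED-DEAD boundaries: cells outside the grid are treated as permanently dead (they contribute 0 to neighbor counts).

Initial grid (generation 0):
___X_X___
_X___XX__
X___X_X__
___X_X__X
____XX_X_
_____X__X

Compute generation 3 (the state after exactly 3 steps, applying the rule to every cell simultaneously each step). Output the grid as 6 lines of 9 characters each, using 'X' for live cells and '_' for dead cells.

Answer: _____X___
____X__X_
______X__
____X___X
_______XX
____XX_XX

Derivation:
Simulating step by step:
Generation 0 (given above): 16 live cells
Generation 1: 15 live cells
____XXX__
______X__
____X_XX_
___X___X_
_____X_XX
____XXX__
Generation 2: 15 live cells
_____XX__
____X____
_____XXX_
____XX___
_____X_XX
____XXXX_
Generation 3: 12 live cells
(generation 3 grid is the final answer)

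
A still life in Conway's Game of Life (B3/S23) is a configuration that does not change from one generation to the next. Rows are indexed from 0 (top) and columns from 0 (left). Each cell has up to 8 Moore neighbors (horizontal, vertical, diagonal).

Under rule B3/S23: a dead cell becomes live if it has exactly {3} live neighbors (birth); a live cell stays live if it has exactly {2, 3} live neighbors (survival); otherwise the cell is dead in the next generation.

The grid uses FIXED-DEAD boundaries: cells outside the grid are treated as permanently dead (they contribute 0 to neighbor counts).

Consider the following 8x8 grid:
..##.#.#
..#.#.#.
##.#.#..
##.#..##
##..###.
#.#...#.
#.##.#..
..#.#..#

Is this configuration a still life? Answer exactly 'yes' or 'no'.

Compute generation 1 and compare to generation 0 (given above):
Generation 1:
..#####.
......#.
#..#.#.#
...#...#
...##...
#.#...#.
..#.###.
.##.#...
Cell (0,4) differs: gen0=0 vs gen1=1 -> NOT a still life.

Answer: no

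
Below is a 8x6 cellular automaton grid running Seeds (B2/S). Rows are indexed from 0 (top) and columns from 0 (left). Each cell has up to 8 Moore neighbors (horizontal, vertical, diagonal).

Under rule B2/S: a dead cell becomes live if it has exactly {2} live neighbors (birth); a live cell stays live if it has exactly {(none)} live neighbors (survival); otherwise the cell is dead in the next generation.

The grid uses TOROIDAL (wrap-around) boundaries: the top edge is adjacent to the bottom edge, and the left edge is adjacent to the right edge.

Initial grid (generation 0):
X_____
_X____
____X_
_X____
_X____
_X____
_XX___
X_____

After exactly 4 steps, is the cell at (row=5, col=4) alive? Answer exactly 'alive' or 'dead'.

Simulating step by step:
Generation 0 (given above): 9 live cells
Generation 1: 10 live cells
_____X
X____X
XXX___
X_X___
______
______
______
__X__X
Generation 2: 9 live cells
_X____
__X_X_
___X__
___X_X
_X____
______
______
X___X_
Generation 3: 12 live cells
X_X_X_
_X____
_____X
X_____
X_X_X_
______
_____X
_X___X
Generation 4: 15 live cells
___X__
__XXX_
_X____
___XX_
___X__
XX_XX_
____X_
__XX__

Cell (5,4) at generation 4: 1 -> alive

Answer: alive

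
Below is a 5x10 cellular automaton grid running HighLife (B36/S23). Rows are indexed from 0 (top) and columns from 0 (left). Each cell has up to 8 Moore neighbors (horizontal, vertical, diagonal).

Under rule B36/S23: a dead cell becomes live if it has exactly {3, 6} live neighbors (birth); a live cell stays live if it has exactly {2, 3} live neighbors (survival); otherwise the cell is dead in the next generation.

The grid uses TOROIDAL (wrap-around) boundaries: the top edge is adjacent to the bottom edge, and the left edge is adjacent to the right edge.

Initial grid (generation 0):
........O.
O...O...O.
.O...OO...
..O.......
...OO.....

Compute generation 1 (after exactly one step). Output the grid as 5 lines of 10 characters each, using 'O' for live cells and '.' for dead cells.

Simulating step by step:
Generation 0 (given above): 10 live cells
Generation 1: 13 live cells
(generation 1 grid is the final answer)

Answer: ...OO....O
.....O.O.O
.O...O....
..OOOO....
...O......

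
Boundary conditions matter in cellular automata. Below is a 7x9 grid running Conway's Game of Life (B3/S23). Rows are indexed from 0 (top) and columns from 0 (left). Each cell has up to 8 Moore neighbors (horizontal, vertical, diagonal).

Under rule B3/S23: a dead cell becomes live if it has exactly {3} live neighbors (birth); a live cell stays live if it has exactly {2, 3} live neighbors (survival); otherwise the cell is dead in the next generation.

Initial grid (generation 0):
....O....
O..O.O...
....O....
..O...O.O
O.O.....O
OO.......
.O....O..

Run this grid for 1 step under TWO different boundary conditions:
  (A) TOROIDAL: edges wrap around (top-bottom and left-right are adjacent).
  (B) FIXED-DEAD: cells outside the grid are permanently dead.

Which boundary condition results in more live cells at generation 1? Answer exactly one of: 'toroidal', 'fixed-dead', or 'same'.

Under TOROIDAL boundary, generation 1:
....OO...
...O.O...
...OOO...
OO.O...OO
..O....OO
..O.....O
OO.......
Population = 19

Under FIXED-DEAD boundary, generation 1:
....O....
...O.O...
...OOO...
.O.O...O.
O.O....O.
O.O......
OO.......
Population = 16

Comparison: toroidal=19, fixed-dead=16 -> toroidal

Answer: toroidal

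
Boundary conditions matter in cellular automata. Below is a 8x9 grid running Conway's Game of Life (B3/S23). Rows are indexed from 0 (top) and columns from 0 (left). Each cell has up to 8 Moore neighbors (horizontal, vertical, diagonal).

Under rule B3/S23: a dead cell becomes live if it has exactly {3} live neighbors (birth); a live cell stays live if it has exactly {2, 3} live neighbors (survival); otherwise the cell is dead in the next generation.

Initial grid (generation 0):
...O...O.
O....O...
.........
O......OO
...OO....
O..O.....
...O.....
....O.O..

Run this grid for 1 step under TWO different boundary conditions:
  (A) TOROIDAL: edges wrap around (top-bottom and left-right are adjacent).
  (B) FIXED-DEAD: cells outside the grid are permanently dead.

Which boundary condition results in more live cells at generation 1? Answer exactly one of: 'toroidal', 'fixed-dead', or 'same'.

Answer: toroidal

Derivation:
Under TOROIDAL boundary, generation 1:
....OOO..
.........
O........
........O
O..OO....
..OO.....
...OO....
...OO....
Population = 14

Under FIXED-DEAD boundary, generation 1:
.........
.........
.........
.........
...OO....
..OO.....
...OO....
.........
Population = 6

Comparison: toroidal=14, fixed-dead=6 -> toroidal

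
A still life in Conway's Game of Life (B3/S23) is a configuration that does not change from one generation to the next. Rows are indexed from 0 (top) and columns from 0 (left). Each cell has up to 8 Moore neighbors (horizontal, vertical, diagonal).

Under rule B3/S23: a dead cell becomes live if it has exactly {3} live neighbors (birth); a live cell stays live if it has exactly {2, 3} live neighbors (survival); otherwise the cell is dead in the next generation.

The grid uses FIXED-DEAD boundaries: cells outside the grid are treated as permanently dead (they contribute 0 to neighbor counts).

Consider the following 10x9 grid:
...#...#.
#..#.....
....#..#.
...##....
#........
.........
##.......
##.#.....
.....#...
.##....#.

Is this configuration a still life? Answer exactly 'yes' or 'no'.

Compute generation 1 and compare to generation 0 (given above):
Generation 1:
.........
...##....
....#....
...##....
.........
##.......
###......
###......
#........
.........
Cell (0,3) differs: gen0=1 vs gen1=0 -> NOT a still life.

Answer: no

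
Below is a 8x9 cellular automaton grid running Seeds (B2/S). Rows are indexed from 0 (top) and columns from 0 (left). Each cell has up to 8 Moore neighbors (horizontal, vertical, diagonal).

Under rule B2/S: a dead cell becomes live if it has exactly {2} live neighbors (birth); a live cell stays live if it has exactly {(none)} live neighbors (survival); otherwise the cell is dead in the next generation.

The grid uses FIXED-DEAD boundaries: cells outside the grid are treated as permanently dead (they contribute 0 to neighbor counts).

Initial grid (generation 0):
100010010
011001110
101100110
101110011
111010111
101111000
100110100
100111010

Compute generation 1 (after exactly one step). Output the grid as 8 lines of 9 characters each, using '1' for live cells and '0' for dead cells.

Answer: 001100001
000000000
000000000
000000000
000000000
000000001
000000010
011000000

Derivation:
Simulating step by step:
Generation 0 (given above): 40 live cells
Generation 1: 7 live cells
(generation 1 grid is the final answer)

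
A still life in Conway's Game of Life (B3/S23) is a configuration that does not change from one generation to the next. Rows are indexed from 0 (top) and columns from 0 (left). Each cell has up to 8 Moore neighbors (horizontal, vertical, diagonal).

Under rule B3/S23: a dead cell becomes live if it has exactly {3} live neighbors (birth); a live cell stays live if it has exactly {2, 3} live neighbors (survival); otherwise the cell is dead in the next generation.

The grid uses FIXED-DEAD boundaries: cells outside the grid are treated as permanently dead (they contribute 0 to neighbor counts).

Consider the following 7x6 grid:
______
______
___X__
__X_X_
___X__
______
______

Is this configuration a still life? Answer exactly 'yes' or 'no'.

Answer: yes

Derivation:
Compute generation 1 and compare to generation 0 (given above):
Generation 1:
______
______
___X__
__X_X_
___X__
______
______
The grids are IDENTICAL -> still life.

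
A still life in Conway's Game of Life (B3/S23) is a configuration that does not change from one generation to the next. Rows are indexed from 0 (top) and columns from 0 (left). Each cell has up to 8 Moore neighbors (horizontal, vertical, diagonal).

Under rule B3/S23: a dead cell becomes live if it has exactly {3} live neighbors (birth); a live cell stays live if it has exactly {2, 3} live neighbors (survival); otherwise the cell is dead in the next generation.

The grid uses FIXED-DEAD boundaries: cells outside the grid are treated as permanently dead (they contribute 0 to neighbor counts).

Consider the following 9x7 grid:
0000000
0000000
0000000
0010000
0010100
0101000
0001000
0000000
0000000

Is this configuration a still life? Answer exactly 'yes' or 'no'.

Answer: no

Derivation:
Compute generation 1 and compare to generation 0 (given above):
Generation 1:
0000000
0000000
0000000
0001000
0110000
0001100
0010000
0000000
0000000
Cell (3,2) differs: gen0=1 vs gen1=0 -> NOT a still life.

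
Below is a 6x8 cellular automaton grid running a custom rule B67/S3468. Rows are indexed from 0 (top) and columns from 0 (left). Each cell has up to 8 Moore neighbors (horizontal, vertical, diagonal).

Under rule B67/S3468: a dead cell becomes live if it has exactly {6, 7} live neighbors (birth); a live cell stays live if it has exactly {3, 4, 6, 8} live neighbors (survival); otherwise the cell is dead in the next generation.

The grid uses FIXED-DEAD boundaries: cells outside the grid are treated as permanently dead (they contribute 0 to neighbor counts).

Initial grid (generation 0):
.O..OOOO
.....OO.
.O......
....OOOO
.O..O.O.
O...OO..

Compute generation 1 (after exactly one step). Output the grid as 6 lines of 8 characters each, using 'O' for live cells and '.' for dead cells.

Simulating step by step:
Generation 0 (given above): 18 live cells
Generation 1: 10 live cells
(generation 1 grid is the final answer)

Answer: .....OO.
.....OO.
........
.....OO.
....OOO.
.....O..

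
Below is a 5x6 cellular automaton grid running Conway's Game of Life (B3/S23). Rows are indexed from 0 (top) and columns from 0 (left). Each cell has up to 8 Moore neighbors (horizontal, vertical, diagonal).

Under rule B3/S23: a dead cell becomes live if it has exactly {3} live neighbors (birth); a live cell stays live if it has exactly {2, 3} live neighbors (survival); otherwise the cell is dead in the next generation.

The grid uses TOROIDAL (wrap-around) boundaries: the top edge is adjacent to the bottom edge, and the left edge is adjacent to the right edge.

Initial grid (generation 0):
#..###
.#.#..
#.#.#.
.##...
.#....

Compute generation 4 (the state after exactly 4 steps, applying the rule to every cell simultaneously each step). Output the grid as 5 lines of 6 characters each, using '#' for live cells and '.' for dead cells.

Simulating step by step:
Generation 0 (given above): 12 live cells
Generation 1: 14 live cells
##.###
.#....
#.....
#.##..
.#.###
Generation 2: 10 live cells
.#.#..
.##.#.
#.#...
#.##..
......
Generation 3: 9 live cells
.#.#..
#.....
#....#
..##..
.#.#..
Generation 4: 16 live cells
(generation 4 grid is the final answer)

Answer: ##....
##...#
##...#
#####.
.#.##.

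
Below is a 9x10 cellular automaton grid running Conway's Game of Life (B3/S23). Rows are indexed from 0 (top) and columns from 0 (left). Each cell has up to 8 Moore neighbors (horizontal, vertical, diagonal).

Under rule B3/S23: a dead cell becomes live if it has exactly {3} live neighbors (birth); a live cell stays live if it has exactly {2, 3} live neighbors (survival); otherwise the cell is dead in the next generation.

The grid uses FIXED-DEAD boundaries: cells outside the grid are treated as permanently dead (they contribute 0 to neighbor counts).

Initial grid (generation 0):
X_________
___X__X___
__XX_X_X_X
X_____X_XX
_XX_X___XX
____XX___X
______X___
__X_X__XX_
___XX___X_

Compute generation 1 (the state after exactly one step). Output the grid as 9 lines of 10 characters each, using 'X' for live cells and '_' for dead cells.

Simulating step by step:
Generation 0 (given above): 28 live cells
Generation 1: 35 live cells
(generation 1 grid is the final answer)

Answer: __________
__XXX_X___
__XXXX_X_X
____XXX___
_X_XX__X__
___XXX__XX
___XX_XXX_
____XX_XX_
___XX__XX_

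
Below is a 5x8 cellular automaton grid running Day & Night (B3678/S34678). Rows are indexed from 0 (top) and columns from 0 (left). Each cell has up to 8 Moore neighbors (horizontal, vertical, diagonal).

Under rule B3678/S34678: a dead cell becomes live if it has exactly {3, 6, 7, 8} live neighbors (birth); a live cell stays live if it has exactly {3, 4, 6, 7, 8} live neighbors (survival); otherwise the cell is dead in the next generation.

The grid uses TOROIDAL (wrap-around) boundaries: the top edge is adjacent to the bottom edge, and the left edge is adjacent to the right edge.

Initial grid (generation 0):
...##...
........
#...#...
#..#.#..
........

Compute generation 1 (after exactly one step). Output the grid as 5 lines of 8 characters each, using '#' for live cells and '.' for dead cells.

Answer: ........
...##...
........
....#...
...#....

Derivation:
Simulating step by step:
Generation 0 (given above): 7 live cells
Generation 1: 4 live cells
(generation 1 grid is the final answer)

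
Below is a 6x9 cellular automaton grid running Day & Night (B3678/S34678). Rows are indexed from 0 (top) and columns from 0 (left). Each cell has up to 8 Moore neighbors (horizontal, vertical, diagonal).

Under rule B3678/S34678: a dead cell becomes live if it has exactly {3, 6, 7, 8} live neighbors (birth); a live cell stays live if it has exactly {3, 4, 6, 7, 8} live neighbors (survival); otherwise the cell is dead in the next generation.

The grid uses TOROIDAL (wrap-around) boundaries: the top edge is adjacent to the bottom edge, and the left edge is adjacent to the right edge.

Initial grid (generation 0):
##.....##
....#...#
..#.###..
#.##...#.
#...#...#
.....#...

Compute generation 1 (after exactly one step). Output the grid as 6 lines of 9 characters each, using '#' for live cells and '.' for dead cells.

Simulating step by step:
Generation 0 (given above): 18 live cells
Generation 1: 18 live cells
(generation 1 grid is the final answer)

Answer: #.......#
.#.#..#.#
.#..##.##
...#..#..
.#.#....#
.#.....#.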